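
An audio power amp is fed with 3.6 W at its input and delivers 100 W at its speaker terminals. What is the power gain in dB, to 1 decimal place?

14.4 dB

Power ratio → dB uses the 10·log₁₀ form:
10·log₁₀(100/3.6) = 10·log₁₀(27.78) = 14.4 dB.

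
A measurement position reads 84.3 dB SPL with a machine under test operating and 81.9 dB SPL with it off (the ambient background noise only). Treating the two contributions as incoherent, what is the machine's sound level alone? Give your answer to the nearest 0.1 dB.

Subtract intensities: L_src = 10·log₁₀(10^(L_total/10) − 10^(L_bg/10)).
L_src = 10·log₁₀(10^(84.3/10) − 10^(81.9/10)) = 10·log₁₀(114300000) = 80.6 dB SPL.

80.6 dB SPL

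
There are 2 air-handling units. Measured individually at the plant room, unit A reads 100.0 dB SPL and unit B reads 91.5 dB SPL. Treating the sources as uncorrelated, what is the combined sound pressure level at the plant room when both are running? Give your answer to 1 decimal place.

Uncorrelated sources add in intensity (power), not in dB.
L_total = 10·log₁₀(10^(100.0/10) + 10^(91.5/10)) = 10·log₁₀(11413000000) = 100.6 dB SPL.

100.6 dB SPL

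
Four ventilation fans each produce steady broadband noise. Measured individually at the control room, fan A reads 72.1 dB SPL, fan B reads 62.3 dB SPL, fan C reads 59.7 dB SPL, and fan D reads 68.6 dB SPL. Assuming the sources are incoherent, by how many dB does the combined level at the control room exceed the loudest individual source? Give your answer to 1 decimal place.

Incoherent sources sum as intensities:
L_total = 10·log₁₀(10^(72.1/10) + 10^(62.3/10) + 10^(59.7/10) + 10^(68.6/10)) = 74.17 dB SPL.
Excess over the loudest (72.1 dB): 74.17 − 72.1 = 2.1 dB.

2.1 dB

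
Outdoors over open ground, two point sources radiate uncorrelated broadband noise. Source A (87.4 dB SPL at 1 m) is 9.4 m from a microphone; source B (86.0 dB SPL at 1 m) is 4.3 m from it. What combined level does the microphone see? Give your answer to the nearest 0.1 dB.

At the listener: L_A = 87.4 − 20·log₁₀(9.4) = 67.94 dB; L_B = 86.0 − 20·log₁₀(4.3) = 73.33 dB.
Combined: 10·log₁₀(10^(67.94/10)+10^(73.33/10)) = 74.4 dB SPL.

74.4 dB SPL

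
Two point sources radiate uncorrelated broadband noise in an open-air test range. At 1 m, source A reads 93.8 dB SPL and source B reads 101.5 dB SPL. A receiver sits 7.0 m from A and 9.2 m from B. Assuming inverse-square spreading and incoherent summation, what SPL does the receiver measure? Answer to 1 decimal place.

83.3 dB SPL

At the listener: L_A = 93.8 − 20·log₁₀(7.0) = 76.90 dB; L_B = 101.5 − 20·log₁₀(9.2) = 82.22 dB.
Combined: 10·log₁₀(10^(76.90/10)+10^(82.22/10)) = 83.3 dB SPL.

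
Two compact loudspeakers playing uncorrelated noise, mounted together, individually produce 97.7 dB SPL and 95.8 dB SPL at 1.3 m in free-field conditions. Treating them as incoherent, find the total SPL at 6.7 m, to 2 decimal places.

Combined at 1.3 m: 10·log₁₀(10^(97.7/10)+10^(95.8/10)) = 99.863 dB SPL.
Then apply −20·log₁₀(6.7/1.3) = -14.243 dB → 85.62 dB SPL.

85.62 dB SPL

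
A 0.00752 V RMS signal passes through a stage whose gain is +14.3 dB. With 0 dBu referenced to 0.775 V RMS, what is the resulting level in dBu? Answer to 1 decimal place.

Input level: 20·log₁₀(0.00752/0.775) = -40.26 dBu.
Output: -40.26 + 14.3 = -26.0 dBu.

-26.0 dBu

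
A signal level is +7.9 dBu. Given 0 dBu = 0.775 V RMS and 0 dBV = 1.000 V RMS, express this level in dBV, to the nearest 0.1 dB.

The offset between the scales is 20·log₁₀(0.775/1.000) = −2.214 dB.
So dBV = +7.9 − 2.214 = +5.7 dBV.

+5.7 dBV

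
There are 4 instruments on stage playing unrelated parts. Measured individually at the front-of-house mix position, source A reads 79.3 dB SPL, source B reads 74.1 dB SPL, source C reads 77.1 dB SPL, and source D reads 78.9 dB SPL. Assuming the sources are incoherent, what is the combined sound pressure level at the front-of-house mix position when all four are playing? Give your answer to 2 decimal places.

83.80 dB SPL

Incoherent sources sum as intensities:
L_total = 10·log₁₀(10^(79.3/10) + 10^(74.1/10) + 10^(77.1/10) + 10^(78.9/10)) = 10·log₁₀(239700000) = 83.80 dB SPL.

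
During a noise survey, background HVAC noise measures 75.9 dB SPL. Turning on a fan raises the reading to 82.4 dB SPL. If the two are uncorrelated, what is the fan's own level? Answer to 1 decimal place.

Remove the background by subtracting linear intensities:
L_src = 10·log₁₀(10^(82.4/10) − 10^(75.9/10)) = 10·log₁₀(134900000) = 81.3 dB SPL.

81.3 dB SPL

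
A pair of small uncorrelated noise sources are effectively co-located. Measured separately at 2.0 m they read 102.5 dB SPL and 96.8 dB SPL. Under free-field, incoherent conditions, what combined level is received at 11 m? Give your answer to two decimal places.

Combined at 2.0 m: 10·log₁₀(10^(102.5/10)+10^(96.8/10)) = 103.535 dB SPL.
Then apply −20·log₁₀(11/2.0) = -14.807 dB → 88.73 dB SPL.

88.73 dB SPL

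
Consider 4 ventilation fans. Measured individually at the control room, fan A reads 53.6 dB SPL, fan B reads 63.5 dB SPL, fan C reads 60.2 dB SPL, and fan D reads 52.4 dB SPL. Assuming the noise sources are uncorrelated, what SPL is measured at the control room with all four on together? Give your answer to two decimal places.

65.67 dB SPL

Uncorrelated sources add in intensity (power), not in dB.
L_total = 10·log₁₀(10^(53.6/10) + 10^(63.5/10) + 10^(60.2/10) + 10^(52.4/10)) = 10·log₁₀(3689000) = 65.67 dB SPL.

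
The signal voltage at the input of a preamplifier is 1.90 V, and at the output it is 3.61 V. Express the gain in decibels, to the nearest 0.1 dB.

5.6 dB

For a voltage ratio, dB = 20·log₁₀(V₂/V₁).
20·log₁₀(3.61/1.90) = 20·log₁₀(1.900) = 5.6 dB.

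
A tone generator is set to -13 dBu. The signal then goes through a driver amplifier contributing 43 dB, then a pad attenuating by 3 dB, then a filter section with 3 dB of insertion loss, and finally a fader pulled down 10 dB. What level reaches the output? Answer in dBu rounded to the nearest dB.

In dB, series stages simply add:
-13 + 43 − 3 − 3 − 10 = +14 dBu.

+14 dBu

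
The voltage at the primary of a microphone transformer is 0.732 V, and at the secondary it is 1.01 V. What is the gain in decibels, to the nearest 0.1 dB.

Voltage is an amplitude quantity, so gain = 20·log₁₀(V_out/V_in).
20·log₁₀(1.01/0.732) = 20·log₁₀(1.380) = 2.8 dB.

2.8 dB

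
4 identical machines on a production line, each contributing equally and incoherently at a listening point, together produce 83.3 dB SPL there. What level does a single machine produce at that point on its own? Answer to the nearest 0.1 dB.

4 equal incoherent sources add 10·log₁₀(4) = 6.02 dB over one source.
L_one = 83.3 − 6.02 = 77.3 dB SPL.

77.3 dB SPL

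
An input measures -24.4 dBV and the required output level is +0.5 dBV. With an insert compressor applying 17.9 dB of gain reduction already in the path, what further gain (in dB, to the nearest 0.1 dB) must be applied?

The required make-up gain is the shortfall in the dB sum.
G = +0.5 − (-24.4) + 17.9 = 42.8 dB.

42.8 dB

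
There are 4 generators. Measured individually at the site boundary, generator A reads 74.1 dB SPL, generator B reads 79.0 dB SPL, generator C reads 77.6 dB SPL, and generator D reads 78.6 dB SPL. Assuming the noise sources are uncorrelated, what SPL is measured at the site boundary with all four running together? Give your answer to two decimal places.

83.71 dB SPL

Add the sources as powers (linear), then convert back to dB:
L_total = 10·log₁₀(10^(74.1/10) + 10^(79.0/10) + 10^(77.6/10) + 10^(78.6/10)) = 10·log₁₀(235100000) = 83.71 dB SPL.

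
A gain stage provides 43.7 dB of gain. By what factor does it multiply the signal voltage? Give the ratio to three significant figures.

153

Voltage ratio = 10^(dB/20).
10^(43.7/20) = 10^(2.185) = 153.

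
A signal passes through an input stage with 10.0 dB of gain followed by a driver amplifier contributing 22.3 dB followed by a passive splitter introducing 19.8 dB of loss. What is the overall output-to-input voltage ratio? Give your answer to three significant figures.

Net gain = 10.0 + 22.3 + (−19.8) = 12.5 dB.
Voltage ratio = 10^(12.5/20) = 4.22.

4.22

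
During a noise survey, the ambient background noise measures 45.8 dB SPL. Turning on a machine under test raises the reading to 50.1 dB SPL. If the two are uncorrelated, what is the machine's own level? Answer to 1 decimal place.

48.1 dB SPL

Remove the background by subtracting linear intensities:
L_src = 10·log₁₀(10^(50.1/10) − 10^(45.8/10)) = 10·log₁₀(64310) = 48.1 dB SPL.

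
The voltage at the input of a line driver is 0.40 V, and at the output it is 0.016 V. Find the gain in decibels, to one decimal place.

-28.0 dB

Voltage ratio → dB uses the 20·log₁₀ form:
20·log₁₀(0.016/0.40) = 20·log₁₀(0.04000) = -28.0 dB.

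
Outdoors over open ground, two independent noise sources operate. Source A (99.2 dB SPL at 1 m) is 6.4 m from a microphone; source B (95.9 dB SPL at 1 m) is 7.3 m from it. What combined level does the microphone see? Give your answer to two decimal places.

At the listener: L_A = 99.2 − 20·log₁₀(6.4) = 83.076 dB; L_B = 95.9 − 20·log₁₀(7.3) = 78.634 dB.
Combined: 10·log₁₀(10^(83.076/10)+10^(78.634/10)) = 84.41 dB SPL.

84.41 dB SPL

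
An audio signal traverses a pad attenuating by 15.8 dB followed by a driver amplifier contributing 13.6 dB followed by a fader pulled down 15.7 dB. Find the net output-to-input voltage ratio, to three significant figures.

Net gain = (−15.8) + 13.6 + (−15.7) = -17.9 dB.
Voltage ratio = 10^(-17.9/20) = 0.127.

0.127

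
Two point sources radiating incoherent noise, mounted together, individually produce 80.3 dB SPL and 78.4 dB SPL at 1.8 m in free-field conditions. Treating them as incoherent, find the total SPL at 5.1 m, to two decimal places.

Combined at 1.8 m: 10·log₁₀(10^(80.3/10)+10^(78.4/10)) = 82.463 dB SPL.
Then apply −20·log₁₀(5.1/1.8) = -9.046 dB → 73.42 dB SPL.

73.42 dB SPL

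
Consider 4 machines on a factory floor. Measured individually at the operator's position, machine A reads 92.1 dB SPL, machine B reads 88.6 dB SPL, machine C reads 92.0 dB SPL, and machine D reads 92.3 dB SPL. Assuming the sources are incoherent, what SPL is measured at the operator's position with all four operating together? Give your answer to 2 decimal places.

97.50 dB SPL

Incoherent sources sum as intensities:
L_total = 10·log₁₀(10^(92.1/10) + 10^(88.6/10) + 10^(92.0/10) + 10^(92.3/10)) = 10·log₁₀(5629000000) = 97.50 dB SPL.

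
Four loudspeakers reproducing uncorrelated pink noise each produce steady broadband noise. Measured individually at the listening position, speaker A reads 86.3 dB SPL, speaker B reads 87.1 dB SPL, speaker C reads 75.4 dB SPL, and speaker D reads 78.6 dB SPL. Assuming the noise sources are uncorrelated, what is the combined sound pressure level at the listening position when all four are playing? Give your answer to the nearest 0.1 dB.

Uncorrelated sources add in intensity (power), not in dB.
L_total = 10·log₁₀(10^(86.3/10) + 10^(87.1/10) + 10^(75.4/10) + 10^(78.6/10)) = 10·log₁₀(1047000000) = 90.2 dB SPL.

90.2 dB SPL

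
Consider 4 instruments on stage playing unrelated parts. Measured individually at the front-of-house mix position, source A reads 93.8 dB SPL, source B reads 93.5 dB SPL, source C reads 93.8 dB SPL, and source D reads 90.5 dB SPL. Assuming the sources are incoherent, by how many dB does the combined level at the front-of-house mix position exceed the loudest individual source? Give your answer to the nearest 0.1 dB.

Incoherent sources sum as intensities:
L_total = 10·log₁₀(10^(93.8/10) + 10^(93.5/10) + 10^(93.8/10) + 10^(90.5/10)) = 99.12 dB SPL.
Excess over the loudest (93.8 dB): 99.12 − 93.8 = 5.3 dB.

5.3 dB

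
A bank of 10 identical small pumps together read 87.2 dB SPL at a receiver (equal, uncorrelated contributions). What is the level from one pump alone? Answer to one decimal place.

77.2 dB SPL

10 equal incoherent sources add 10·log₁₀(10) = 10.00 dB over one source.
L_one = 87.2 − 10.00 = 77.2 dB SPL.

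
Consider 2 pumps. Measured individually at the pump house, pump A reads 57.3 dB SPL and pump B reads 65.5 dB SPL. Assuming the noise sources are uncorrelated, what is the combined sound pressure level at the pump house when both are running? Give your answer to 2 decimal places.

Incoherent sources sum as intensities:
L_total = 10·log₁₀(10^(57.3/10) + 10^(65.5/10)) = 10·log₁₀(4085000) = 66.11 dB SPL.

66.11 dB SPL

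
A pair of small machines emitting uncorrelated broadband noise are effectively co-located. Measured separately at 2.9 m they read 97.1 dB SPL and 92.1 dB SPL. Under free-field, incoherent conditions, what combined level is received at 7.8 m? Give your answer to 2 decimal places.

89.70 dB SPL

Combined at 2.9 m: 10·log₁₀(10^(97.1/10)+10^(92.1/10)) = 98.293 dB SPL.
Then apply −20·log₁₀(7.8/2.9) = -8.594 dB → 89.70 dB SPL.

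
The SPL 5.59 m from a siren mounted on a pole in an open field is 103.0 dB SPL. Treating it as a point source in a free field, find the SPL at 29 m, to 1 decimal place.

88.7 dB SPL

Free-field point source: level drops by 20·log₁₀ of the distance ratio.
ΔL = −20·log₁₀(29/5.59) = -14.30 dB, so L₂ = 103.0 + (-14.30) = 88.7 dB SPL.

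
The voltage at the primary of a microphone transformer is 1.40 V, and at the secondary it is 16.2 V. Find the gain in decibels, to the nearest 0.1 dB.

For a voltage ratio, dB = 20·log₁₀(V₂/V₁).
20·log₁₀(16.2/1.40) = 20·log₁₀(11.57) = 21.3 dB.

21.3 dB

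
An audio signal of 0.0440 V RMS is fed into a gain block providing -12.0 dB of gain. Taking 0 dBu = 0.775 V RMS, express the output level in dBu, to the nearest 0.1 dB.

Input level: 20·log₁₀(0.0440/0.775) = -24.92 dBu.
Output: -24.92 − 12.0 = -36.9 dBu.

-36.9 dBu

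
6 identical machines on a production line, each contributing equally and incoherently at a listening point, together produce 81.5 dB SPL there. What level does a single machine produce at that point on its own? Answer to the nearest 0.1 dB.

6 equal incoherent sources add 10·log₁₀(6) = 7.78 dB over one source.
L_one = 81.5 − 7.78 = 73.7 dB SPL.

73.7 dB SPL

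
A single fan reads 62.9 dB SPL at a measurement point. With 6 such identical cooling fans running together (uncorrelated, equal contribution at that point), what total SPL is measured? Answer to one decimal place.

70.7 dB SPL

6 equal incoherent sources raise the level by 10·log₁₀(6) = 7.78 dB.
L_total = 62.9 + 7.78 = 70.7 dB SPL.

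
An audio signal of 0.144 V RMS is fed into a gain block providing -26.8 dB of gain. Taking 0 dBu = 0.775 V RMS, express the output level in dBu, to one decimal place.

Input level: 20·log₁₀(0.144/0.775) = -14.62 dBu.
Output: -14.62 − 26.8 = -41.4 dBu.

-41.4 dBu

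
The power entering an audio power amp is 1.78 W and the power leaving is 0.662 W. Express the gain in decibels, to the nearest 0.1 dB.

-4.3 dB

Power ratio → dB uses the 10·log₁₀ form:
10·log₁₀(0.662/1.78) = 10·log₁₀(0.3719) = -4.3 dB.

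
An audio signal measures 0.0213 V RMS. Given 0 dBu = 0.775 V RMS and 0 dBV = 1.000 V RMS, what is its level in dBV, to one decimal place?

-33.4 dBV

dBV = 20·log₁₀(V / 1.000 V).
20·log₁₀(0.0213/1.000) = -33.4 dBV.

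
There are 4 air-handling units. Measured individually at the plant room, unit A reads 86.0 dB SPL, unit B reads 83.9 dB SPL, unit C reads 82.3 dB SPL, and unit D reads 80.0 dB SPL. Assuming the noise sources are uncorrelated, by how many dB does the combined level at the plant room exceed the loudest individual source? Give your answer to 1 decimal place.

Incoherent sources sum as intensities:
L_total = 10·log₁₀(10^(86.0/10) + 10^(83.9/10) + 10^(82.3/10) + 10^(80.0/10)) = 89.61 dB SPL.
Excess over the loudest (86.0 dB): 89.61 − 86.0 = 3.6 dB.

3.6 dB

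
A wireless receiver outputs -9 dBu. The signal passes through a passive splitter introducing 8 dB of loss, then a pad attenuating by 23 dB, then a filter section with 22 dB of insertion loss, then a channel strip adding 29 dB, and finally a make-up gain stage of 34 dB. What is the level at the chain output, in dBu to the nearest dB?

Cascaded gains and losses add directly in dB.
-9 − 8 − 23 − 22 + 29 + 34 = +1 dBu.

+1 dBu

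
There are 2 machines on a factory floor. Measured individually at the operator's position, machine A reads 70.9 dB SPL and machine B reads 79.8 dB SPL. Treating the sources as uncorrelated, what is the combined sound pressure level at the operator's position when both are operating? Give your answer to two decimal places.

Add the sources as powers (linear), then convert back to dB:
L_total = 10·log₁₀(10^(70.9/10) + 10^(79.8/10)) = 10·log₁₀(107800000) = 80.33 dB SPL.

80.33 dB SPL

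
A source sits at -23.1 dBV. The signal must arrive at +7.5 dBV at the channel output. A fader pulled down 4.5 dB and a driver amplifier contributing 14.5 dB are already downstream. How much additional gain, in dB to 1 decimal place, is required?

20.6 dB

The required make-up gain is the shortfall in the dB sum.
G = +7.5 − (-23.1) + 4.5 − 14.5 = 20.6 dB.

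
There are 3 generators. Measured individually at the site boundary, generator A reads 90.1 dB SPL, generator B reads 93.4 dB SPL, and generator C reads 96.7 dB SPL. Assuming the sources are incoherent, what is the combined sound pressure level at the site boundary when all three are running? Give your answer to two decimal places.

98.97 dB SPL

Incoherent sources sum as intensities:
L_total = 10·log₁₀(10^(90.1/10) + 10^(93.4/10) + 10^(96.7/10)) = 10·log₁₀(7888000000) = 98.97 dB SPL.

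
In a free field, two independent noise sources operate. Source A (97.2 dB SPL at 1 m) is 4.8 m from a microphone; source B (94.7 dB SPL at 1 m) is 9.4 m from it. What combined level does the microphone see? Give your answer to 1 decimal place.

84.2 dB SPL

At the listener: L_A = 97.2 − 20·log₁₀(4.8) = 83.58 dB; L_B = 94.7 − 20·log₁₀(9.4) = 75.24 dB.
Combined: 10·log₁₀(10^(83.58/10)+10^(75.24/10)) = 84.2 dB SPL.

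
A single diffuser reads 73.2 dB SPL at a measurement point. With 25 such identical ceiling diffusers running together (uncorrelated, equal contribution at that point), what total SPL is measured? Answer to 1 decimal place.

25 equal incoherent sources raise the level by 10·log₁₀(25) = 13.98 dB.
L_total = 73.2 + 13.98 = 87.2 dB SPL.

87.2 dB SPL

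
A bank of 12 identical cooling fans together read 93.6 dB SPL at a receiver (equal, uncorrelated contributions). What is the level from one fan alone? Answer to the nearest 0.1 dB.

12 equal incoherent sources add 10·log₁₀(12) = 10.79 dB over one source.
L_one = 93.6 − 10.79 = 82.8 dB SPL.

82.8 dB SPL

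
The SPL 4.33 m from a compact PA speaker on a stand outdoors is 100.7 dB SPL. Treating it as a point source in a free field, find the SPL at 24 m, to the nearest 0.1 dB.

85.8 dB SPL

Inverse-square spreading gives ΔL = −20·log₁₀(d₂/d₁).
ΔL = −20·log₁₀(24/4.33) = -14.87 dB, so L₂ = 100.7 + (-14.87) = 85.8 dB SPL.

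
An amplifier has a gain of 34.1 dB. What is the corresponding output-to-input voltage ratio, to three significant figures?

Voltage ratio = 10^(dB/20).
10^(34.1/20) = 10^(1.705) = 50.7.

50.7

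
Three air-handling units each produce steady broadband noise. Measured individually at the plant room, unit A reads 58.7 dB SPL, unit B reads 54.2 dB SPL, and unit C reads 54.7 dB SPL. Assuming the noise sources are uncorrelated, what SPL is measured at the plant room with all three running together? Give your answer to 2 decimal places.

61.14 dB SPL

Uncorrelated sources add in intensity (power), not in dB.
L_total = 10·log₁₀(10^(58.7/10) + 10^(54.2/10) + 10^(54.7/10)) = 10·log₁₀(1299000) = 61.14 dB SPL.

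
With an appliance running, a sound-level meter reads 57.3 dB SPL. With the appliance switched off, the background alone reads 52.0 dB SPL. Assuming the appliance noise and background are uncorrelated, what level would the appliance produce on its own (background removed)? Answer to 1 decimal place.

55.8 dB SPL

Subtract intensities: L_src = 10·log₁₀(10^(L_total/10) − 10^(L_bg/10)).
L_src = 10·log₁₀(10^(57.3/10) − 10^(52.0/10)) = 10·log₁₀(378500) = 55.8 dB SPL.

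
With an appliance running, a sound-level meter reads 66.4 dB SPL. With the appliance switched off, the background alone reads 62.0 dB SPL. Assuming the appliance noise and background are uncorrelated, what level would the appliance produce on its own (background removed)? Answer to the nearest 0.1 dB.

64.4 dB SPL

Remove the background by subtracting linear intensities:
L_src = 10·log₁₀(10^(66.4/10) − 10^(62.0/10)) = 10·log₁₀(2780000) = 64.4 dB SPL.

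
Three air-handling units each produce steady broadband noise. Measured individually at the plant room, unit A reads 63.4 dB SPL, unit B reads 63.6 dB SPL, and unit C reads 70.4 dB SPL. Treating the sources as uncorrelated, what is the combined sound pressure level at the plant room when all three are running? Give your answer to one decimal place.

Incoherent sources sum as intensities:
L_total = 10·log₁₀(10^(63.4/10) + 10^(63.6/10) + 10^(70.4/10)) = 10·log₁₀(15440000) = 71.9 dB SPL.

71.9 dB SPL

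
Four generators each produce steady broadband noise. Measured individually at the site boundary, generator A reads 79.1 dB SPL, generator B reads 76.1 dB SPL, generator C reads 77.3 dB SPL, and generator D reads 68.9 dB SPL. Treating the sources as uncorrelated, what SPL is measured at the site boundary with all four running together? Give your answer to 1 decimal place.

82.6 dB SPL

Incoherent sources sum as intensities:
L_total = 10·log₁₀(10^(79.1/10) + 10^(76.1/10) + 10^(77.3/10) + 10^(68.9/10)) = 10·log₁₀(183500000) = 82.6 dB SPL.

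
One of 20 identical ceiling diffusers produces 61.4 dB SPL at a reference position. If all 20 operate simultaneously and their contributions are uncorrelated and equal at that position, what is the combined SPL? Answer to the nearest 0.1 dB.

74.4 dB SPL

20 equal incoherent sources raise the level by 10·log₁₀(20) = 13.01 dB.
L_total = 61.4 + 13.01 = 74.4 dB SPL.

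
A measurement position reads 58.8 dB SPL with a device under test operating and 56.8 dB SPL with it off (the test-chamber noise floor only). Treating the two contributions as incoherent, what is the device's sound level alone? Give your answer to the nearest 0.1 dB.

54.5 dB SPL

Subtract intensities: L_src = 10·log₁₀(10^(L_total/10) − 10^(L_bg/10)).
L_src = 10·log₁₀(10^(58.8/10) − 10^(56.8/10)) = 10·log₁₀(279900) = 54.5 dB SPL.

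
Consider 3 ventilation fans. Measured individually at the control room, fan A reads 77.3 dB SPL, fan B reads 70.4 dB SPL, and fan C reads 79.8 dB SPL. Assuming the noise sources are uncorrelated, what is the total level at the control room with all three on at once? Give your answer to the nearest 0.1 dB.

Incoherent sources sum as intensities:
L_total = 10·log₁₀(10^(77.3/10) + 10^(70.4/10) + 10^(79.8/10)) = 10·log₁₀(160200000) = 82.0 dB SPL.

82.0 dB SPL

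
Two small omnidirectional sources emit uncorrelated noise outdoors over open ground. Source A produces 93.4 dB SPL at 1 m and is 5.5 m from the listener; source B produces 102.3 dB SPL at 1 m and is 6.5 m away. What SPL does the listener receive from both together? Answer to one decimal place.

At the listener: L_A = 93.4 − 20·log₁₀(5.5) = 78.59 dB; L_B = 102.3 − 20·log₁₀(6.5) = 86.04 dB.
Combined: 10·log₁₀(10^(78.59/10)+10^(86.04/10)) = 86.8 dB SPL.

86.8 dB SPL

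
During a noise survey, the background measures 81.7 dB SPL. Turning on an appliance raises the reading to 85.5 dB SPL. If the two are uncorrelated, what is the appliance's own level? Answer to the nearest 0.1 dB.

Background correction is a power subtraction:
L_src = 10·log₁₀(10^(85.5/10) − 10^(81.7/10)) = 10·log₁₀(206900000) = 83.2 dB SPL.

83.2 dB SPL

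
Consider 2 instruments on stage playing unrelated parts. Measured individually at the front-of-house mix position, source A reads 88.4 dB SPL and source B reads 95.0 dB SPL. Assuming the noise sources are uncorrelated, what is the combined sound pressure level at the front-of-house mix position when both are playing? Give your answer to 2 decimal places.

95.86 dB SPL

Uncorrelated sources add in intensity (power), not in dB.
L_total = 10·log₁₀(10^(88.4/10) + 10^(95.0/10)) = 10·log₁₀(3854000000) = 95.86 dB SPL.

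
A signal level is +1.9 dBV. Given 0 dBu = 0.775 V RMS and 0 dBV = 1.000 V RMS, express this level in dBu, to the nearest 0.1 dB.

+4.1 dBu

The offset between the scales is 20·log₁₀(0.775/1.000) = −2.214 dB.
So dBu = +1.9 + 2.214 = +4.1 dBu.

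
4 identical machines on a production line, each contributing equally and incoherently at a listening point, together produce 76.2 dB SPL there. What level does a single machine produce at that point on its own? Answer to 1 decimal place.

4 equal incoherent sources add 10·log₁₀(4) = 6.02 dB over one source.
L_one = 76.2 − 6.02 = 70.2 dB SPL.

70.2 dB SPL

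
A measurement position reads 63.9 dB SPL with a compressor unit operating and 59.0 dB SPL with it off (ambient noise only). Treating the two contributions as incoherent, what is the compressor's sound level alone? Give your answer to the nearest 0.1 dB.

Subtract intensities: L_src = 10·log₁₀(10^(L_total/10) − 10^(L_bg/10)).
L_src = 10·log₁₀(10^(63.9/10) − 10^(59.0/10)) = 10·log₁₀(1660000) = 62.2 dB SPL.

62.2 dB SPL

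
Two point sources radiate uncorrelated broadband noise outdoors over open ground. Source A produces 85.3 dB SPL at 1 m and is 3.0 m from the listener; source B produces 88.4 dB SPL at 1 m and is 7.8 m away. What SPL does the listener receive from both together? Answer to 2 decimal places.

At the listener: L_A = 85.3 − 20·log₁₀(3.0) = 75.758 dB; L_B = 88.4 − 20·log₁₀(7.8) = 70.558 dB.
Combined: 10·log₁₀(10^(75.758/10)+10^(70.558/10)) = 76.90 dB SPL.

76.90 dB SPL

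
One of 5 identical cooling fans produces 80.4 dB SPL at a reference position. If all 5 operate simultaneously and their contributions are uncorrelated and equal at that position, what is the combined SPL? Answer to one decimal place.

5 equal incoherent sources raise the level by 10·log₁₀(5) = 6.99 dB.
L_total = 80.4 + 6.99 = 87.4 dB SPL.

87.4 dB SPL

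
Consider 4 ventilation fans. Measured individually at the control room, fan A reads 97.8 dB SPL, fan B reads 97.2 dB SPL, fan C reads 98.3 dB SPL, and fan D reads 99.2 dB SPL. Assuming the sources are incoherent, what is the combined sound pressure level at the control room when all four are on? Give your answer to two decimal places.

104.21 dB SPL

Incoherent sources sum as intensities:
L_total = 10·log₁₀(10^(97.8/10) + 10^(97.2/10) + 10^(98.3/10) + 10^(99.2/10)) = 10·log₁₀(26352000000) = 104.21 dB SPL.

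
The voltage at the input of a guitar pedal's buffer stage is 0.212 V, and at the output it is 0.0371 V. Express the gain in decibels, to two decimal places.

-15.14 dB

Voltage ratio → dB uses the 20·log₁₀ form:
20·log₁₀(0.0371/0.212) = 20·log₁₀(0.1750) = -15.14 dB.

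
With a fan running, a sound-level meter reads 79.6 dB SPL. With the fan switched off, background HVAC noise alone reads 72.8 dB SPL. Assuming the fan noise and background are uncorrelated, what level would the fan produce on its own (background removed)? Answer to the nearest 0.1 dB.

78.6 dB SPL

Remove the background by subtracting linear intensities:
L_src = 10·log₁₀(10^(79.6/10) − 10^(72.8/10)) = 10·log₁₀(72150000) = 78.6 dB SPL.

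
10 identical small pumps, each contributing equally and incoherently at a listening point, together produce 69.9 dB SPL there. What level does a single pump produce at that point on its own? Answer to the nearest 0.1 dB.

59.9 dB SPL

10 equal incoherent sources add 10·log₁₀(10) = 10.00 dB over one source.
L_one = 69.9 − 10.00 = 59.9 dB SPL.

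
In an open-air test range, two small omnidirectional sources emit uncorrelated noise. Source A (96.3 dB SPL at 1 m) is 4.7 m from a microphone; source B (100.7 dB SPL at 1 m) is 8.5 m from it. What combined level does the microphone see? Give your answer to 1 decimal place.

At the listener: L_A = 96.3 − 20·log₁₀(4.7) = 82.86 dB; L_B = 100.7 − 20·log₁₀(8.5) = 82.11 dB.
Combined: 10·log₁₀(10^(82.86/10)+10^(82.11/10)) = 85.5 dB SPL.

85.5 dB SPL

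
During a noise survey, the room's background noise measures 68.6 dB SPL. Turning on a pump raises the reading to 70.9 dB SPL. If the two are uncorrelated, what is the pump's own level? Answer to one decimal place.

Background correction is a power subtraction:
L_src = 10·log₁₀(10^(70.9/10) − 10^(68.6/10)) = 10·log₁₀(5058000) = 67.0 dB SPL.

67.0 dB SPL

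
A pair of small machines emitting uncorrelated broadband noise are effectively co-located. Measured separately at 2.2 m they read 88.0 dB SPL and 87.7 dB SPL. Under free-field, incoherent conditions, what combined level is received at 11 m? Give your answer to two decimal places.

76.88 dB SPL

Combined at 2.2 m: 10·log₁₀(10^(88.0/10)+10^(87.7/10)) = 90.863 dB SPL.
Then apply −20·log₁₀(11/2.2) = -13.979 dB → 76.88 dB SPL.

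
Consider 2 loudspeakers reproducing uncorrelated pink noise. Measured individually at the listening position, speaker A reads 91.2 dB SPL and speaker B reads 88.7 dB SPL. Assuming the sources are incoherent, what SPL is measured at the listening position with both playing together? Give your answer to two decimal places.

93.14 dB SPL

Add the sources as powers (linear), then convert back to dB:
L_total = 10·log₁₀(10^(91.2/10) + 10^(88.7/10)) = 10·log₁₀(2060000000) = 93.14 dB SPL.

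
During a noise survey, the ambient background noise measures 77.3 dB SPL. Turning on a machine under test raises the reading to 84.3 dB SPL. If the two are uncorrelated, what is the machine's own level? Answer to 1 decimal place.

83.3 dB SPL

Remove the background by subtracting linear intensities:
L_src = 10·log₁₀(10^(84.3/10) − 10^(77.3/10)) = 10·log₁₀(215500000) = 83.3 dB SPL.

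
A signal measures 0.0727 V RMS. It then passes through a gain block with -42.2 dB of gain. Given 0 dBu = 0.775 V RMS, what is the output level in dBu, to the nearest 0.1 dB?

Input level: 20·log₁₀(0.0727/0.775) = -20.56 dBu.
Output: -20.56 − 42.2 = -62.8 dBu.

-62.8 dBu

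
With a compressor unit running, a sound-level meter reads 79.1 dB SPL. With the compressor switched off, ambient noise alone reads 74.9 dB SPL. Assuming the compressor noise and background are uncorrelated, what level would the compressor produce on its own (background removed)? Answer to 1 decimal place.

Background correction is a power subtraction:
L_src = 10·log₁₀(10^(79.1/10) − 10^(74.9/10)) = 10·log₁₀(50380000) = 77.0 dB SPL.

77.0 dB SPL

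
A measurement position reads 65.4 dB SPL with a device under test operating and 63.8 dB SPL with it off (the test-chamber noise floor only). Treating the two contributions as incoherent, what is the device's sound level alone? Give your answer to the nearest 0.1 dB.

60.3 dB SPL

Background correction is a power subtraction:
L_src = 10·log₁₀(10^(65.4/10) − 10^(63.8/10)) = 10·log₁₀(1069000) = 60.3 dB SPL.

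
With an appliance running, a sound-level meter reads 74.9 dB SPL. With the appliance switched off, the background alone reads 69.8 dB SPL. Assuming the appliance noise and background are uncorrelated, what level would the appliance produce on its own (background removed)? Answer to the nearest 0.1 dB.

73.3 dB SPL

Remove the background by subtracting linear intensities:
L_src = 10·log₁₀(10^(74.9/10) − 10^(69.8/10)) = 10·log₁₀(21350000) = 73.3 dB SPL.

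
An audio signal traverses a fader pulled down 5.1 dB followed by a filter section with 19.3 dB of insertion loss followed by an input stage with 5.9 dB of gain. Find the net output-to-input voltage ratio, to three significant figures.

0.119

Net gain = (−5.1) + (−19.3) + 5.9 = -18.5 dB.
Voltage ratio = 10^(-18.5/20) = 0.119.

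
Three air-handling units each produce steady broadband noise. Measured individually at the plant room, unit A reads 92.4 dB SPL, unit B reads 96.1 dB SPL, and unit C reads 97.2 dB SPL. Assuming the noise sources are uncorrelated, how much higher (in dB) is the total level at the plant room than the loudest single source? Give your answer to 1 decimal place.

Uncorrelated sources add in intensity (power), not in dB.
L_total = 10·log₁₀(10^(92.4/10) + 10^(96.1/10) + 10^(97.2/10)) = 100.44 dB SPL.
Excess over the loudest (97.2 dB): 100.44 − 97.2 = 3.2 dB.

3.2 dB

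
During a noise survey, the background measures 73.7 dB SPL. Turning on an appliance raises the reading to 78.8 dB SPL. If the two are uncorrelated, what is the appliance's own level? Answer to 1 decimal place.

Background correction is a power subtraction:
L_src = 10·log₁₀(10^(78.8/10) − 10^(73.7/10)) = 10·log₁₀(52420000) = 77.2 dB SPL.

77.2 dB SPL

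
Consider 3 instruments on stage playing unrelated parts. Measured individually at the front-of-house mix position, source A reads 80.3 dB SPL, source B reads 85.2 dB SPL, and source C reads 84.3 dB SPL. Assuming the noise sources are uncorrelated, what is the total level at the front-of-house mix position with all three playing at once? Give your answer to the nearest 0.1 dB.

Add the sources as powers (linear), then convert back to dB:
L_total = 10·log₁₀(10^(80.3/10) + 10^(85.2/10) + 10^(84.3/10)) = 10·log₁₀(707400000) = 88.5 dB SPL.

88.5 dB SPL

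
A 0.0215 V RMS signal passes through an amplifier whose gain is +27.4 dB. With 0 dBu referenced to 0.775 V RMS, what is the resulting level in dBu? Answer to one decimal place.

Input level: 20·log₁₀(0.0215/0.775) = -31.14 dBu.
Output: -31.14 + 27.4 = -3.7 dBu.

-3.7 dBu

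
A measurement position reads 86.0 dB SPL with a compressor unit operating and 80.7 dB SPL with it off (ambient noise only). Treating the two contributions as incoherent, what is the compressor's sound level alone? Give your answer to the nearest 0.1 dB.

84.5 dB SPL

Background correction is a power subtraction:
L_src = 10·log₁₀(10^(86.0/10) − 10^(80.7/10)) = 10·log₁₀(280600000) = 84.5 dB SPL.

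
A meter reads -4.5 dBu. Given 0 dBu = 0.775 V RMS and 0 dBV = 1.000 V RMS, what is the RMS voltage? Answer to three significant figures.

0.462 V

V = 0.775 V × 10^(-4.5/20).
= 0.775 × 0.5957 = 0.462 V.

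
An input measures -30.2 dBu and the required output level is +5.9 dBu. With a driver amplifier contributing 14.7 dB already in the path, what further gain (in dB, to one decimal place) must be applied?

21.4 dB

The required make-up gain is the shortfall in the dB sum.
G = +5.9 − (-30.2) − 14.7 = 21.4 dB.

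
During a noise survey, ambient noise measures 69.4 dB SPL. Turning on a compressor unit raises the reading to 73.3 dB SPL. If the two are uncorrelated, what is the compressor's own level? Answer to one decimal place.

Remove the background by subtracting linear intensities:
L_src = 10·log₁₀(10^(73.3/10) − 10^(69.4/10)) = 10·log₁₀(12670000) = 71.0 dB SPL.

71.0 dB SPL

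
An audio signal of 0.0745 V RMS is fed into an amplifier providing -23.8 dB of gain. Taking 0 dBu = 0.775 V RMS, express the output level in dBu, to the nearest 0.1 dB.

Input level: 20·log₁₀(0.0745/0.775) = -20.34 dBu.
Output: -20.34 − 23.8 = -44.1 dBu.

-44.1 dBu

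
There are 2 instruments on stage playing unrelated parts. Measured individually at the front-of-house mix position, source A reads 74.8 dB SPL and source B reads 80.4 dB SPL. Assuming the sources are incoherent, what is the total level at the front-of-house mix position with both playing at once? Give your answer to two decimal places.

81.46 dB SPL

Incoherent sources sum as intensities:
L_total = 10·log₁₀(10^(74.8/10) + 10^(80.4/10)) = 10·log₁₀(139800000) = 81.46 dB SPL.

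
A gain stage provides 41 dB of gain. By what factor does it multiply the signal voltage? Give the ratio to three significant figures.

112

Voltage ratio = 10^(dB/20).
10^(41/20) = 10^(2.050) = 112.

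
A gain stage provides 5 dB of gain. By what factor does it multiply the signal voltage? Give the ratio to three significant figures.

Voltage ratio = 10^(dB/20).
10^(5/20) = 10^(0.2500) = 1.78.

1.78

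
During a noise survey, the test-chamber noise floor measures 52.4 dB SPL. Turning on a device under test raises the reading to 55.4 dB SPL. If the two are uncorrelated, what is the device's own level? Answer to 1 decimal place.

52.4 dB SPL

Background correction is a power subtraction:
L_src = 10·log₁₀(10^(55.4/10) − 10^(52.4/10)) = 10·log₁₀(173000) = 52.4 dB SPL.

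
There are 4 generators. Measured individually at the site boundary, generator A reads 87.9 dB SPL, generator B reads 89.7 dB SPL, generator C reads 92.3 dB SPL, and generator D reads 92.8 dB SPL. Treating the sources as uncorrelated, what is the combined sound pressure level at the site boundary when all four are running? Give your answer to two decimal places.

Add the sources as powers (linear), then convert back to dB:
L_total = 10·log₁₀(10^(87.9/10) + 10^(89.7/10) + 10^(92.3/10) + 10^(92.8/10)) = 10·log₁₀(5154000000) = 97.12 dB SPL.

97.12 dB SPL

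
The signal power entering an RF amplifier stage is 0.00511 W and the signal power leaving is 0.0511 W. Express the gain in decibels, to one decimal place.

10.0 dB

Power ratio → dB uses the 10·log₁₀ form:
10·log₁₀(0.0511/0.00511) = 10·log₁₀(10.00) = 10.0 dB.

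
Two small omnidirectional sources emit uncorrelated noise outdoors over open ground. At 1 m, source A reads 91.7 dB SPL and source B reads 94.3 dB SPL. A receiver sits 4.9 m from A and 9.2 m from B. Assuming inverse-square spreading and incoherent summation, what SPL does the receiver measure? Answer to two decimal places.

At the listener: L_A = 91.7 − 20·log₁₀(4.9) = 77.896 dB; L_B = 94.3 − 20·log₁₀(9.2) = 75.024 dB.
Combined: 10·log₁₀(10^(77.896/10)+10^(75.024/10)) = 79.70 dB SPL.

79.70 dB SPL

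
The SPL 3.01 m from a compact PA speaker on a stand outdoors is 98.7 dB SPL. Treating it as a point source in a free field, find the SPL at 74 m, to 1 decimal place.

For a point source in a free field, ΔL = −20·log₁₀(d₂/d₁).
ΔL = −20·log₁₀(74/3.01) = -27.81 dB, so L₂ = 98.7 + (-27.81) = 70.9 dB SPL.

70.9 dB SPL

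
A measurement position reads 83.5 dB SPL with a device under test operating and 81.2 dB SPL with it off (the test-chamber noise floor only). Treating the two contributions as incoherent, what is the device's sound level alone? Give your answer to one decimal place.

Subtract intensities: L_src = 10·log₁₀(10^(L_total/10) − 10^(L_bg/10)).
L_src = 10·log₁₀(10^(83.5/10) − 10^(81.2/10)) = 10·log₁₀(92050000) = 79.6 dB SPL.

79.6 dB SPL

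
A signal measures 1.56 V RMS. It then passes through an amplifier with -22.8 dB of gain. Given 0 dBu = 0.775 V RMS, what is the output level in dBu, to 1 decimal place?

Input level: 20·log₁₀(1.56/0.775) = 6.08 dBu.
Output: 6.08 − 22.8 = -16.7 dBu.

-16.7 dBu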